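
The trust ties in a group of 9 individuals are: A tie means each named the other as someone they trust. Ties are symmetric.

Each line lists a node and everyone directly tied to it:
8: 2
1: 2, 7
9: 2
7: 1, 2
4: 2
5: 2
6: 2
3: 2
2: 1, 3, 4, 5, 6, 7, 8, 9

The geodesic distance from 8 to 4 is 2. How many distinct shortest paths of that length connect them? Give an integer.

1

The shortest distance is 2, and the only length-2 path is 8–2–4. So there is exactly 1 shortest path.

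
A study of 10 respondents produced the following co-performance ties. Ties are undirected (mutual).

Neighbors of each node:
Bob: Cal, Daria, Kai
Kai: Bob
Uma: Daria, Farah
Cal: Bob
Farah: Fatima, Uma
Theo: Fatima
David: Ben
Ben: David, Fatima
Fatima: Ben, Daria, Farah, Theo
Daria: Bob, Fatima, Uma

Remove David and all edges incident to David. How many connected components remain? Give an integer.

1

David's neighbors (Ben) remain reachable from one another through other ties, so the rest of the network stays in one piece.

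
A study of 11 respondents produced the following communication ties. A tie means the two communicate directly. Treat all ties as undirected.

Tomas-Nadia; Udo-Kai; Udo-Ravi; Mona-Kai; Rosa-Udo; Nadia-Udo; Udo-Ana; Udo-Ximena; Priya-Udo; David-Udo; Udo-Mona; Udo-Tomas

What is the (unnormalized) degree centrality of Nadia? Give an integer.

2

Nadia is directly tied to Tomas and Udo. That is 2 neighbors, so the degree of Nadia is 2.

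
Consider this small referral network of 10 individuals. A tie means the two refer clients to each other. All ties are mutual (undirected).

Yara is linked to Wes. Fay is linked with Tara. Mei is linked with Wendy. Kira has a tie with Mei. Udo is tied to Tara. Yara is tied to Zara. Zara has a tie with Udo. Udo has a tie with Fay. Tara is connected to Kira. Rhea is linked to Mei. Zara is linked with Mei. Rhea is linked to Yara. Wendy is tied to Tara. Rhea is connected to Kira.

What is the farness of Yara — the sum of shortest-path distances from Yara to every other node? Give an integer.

Distances from Yara: Fay:3, Kira:2, Mei:2, Rhea:1, Tara:3, Udo:2, Wendy:3, Wes:1, Zara:1.
Sum = 3 + 2 + 2 + 1 + 3 + 2 + 3 + 1 + 1 = 18.

18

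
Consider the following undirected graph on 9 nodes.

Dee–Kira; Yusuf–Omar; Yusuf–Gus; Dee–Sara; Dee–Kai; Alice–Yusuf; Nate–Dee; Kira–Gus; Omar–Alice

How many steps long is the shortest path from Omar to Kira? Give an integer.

3

One shortest route is Omar – Yusuf – Gus – Kira, which uses 3 edges, and at distance 2 from Omar we only reach {Gus}, which does not include Kira. So d(Omar,Kira) = 3.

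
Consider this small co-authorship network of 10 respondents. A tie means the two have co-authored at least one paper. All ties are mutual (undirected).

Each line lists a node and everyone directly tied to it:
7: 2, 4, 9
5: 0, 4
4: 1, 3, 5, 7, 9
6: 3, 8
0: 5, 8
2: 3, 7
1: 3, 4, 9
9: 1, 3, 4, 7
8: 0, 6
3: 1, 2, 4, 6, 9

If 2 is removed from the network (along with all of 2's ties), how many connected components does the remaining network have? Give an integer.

1

2's neighbors (3 and 7) remain reachable from one another through other ties, so the rest of the network stays in one piece.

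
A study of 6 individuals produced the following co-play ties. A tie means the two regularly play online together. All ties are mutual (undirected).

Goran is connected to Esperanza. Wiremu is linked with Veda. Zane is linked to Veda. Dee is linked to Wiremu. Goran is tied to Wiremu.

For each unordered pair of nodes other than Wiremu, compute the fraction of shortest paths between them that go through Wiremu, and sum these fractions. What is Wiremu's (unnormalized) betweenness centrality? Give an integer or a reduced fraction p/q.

Pairs whose geodesics pass through Wiremu — Esperanza–Dee: 1; Esperanza–Veda: 1; Esperanza–Zane: 1; Goran–Dee: 1; Goran–Veda: 1; Goran–Zane: 1; Dee–Veda: 1; Dee–Zane: 1.
All other pairs contribute 0.
Summing the contributions gives betweenness(Wiremu) = 8.

8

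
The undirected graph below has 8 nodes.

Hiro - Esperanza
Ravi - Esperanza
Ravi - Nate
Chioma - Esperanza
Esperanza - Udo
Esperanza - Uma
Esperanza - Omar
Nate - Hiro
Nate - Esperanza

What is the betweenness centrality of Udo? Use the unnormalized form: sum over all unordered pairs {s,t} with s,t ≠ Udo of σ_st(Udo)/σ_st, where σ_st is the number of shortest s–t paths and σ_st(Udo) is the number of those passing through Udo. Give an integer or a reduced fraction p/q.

No shortest path between any pair of other nodes passes through Udo.
Summing the contributions gives betweenness(Udo) = 0.

0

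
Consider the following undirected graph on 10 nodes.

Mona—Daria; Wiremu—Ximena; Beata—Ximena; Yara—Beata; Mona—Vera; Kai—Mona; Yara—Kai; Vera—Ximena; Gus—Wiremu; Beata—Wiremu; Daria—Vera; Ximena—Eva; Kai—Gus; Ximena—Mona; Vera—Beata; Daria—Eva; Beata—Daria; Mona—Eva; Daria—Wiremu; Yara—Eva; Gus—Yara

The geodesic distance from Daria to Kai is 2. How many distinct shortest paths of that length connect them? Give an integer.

The shortest distance is 2, and the only length-2 path is Daria–Mona–Kai. So there is exactly 1 shortest path.

1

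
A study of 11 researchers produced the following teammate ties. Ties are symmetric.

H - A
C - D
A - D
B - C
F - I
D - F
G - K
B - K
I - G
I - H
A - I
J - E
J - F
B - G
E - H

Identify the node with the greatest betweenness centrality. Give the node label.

I

Unnormalized betweenness of each node: A:25/6, B:11/3, C:23/6, D:8, E:4/3, F:53/6, G:65/6, H:19/3, I:16, J:2, K:0.
I has the largest value, 16, making it the main broker — the node through which the most shortest paths run.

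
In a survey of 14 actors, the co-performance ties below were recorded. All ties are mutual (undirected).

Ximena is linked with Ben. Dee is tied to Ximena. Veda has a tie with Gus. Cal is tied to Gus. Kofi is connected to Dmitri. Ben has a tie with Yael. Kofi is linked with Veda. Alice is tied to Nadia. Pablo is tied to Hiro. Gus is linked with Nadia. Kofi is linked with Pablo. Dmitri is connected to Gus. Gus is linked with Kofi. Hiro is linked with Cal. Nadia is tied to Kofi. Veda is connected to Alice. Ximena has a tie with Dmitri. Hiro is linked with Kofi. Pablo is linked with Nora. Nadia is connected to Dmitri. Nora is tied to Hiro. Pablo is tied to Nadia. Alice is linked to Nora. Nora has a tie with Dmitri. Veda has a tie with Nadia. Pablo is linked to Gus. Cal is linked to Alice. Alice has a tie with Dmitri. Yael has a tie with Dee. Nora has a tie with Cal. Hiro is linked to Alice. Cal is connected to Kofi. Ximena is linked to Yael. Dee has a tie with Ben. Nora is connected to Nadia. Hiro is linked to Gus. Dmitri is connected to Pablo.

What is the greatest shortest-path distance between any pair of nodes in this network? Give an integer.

4

Eccentricity of each node (its greatest distance to any other): Alice:3, Ben:4, Cal:4, Dee:4, Dmitri:2, Gus:3, Hiro:4, Kofi:3, Nadia:3, Nora:3, Pablo:3, Veda:4, Ximena:3, Yael:4.
The maximum eccentricity is 4, realized for instance by the pair Yael–Veda via Yael – Ximena – Dmitri – Kofi – Veda. So the diameter is 4.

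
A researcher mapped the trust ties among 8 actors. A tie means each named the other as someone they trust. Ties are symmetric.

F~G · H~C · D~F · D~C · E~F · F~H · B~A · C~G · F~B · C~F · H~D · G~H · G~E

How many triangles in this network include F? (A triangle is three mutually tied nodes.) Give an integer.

6

F's neighbors: B, C, D, E, G, and H.
Neighbor pairs that are themselves tied: F–C–D; F–C–G; F–C–H; F–D–H; F–E–G; F–G–H. Each forms one triangle with F, for 6 in total.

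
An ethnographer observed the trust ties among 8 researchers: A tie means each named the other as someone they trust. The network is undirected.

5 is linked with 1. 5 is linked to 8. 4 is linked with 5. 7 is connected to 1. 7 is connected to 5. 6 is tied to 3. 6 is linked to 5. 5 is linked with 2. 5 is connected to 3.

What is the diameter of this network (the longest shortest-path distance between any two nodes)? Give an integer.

2

Eccentricity of each node (its greatest distance to any other): 1:2, 2:2, 3:2, 4:2, 5:1, 6:2, 7:2, 8:2.
The maximum eccentricity is 2, realized for instance by the pair 8–6 via 8 – 5 – 6. So the diameter is 2.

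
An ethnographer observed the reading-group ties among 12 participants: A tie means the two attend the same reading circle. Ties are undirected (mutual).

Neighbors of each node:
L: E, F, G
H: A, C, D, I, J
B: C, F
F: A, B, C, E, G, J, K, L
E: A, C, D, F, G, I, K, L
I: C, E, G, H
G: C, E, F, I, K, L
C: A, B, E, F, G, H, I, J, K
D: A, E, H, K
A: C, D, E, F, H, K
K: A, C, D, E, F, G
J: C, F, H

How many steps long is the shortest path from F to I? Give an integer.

One shortest route is F – E – I, which uses 2 edges, and F and I are not directly tied, so nothing shorter exists. So d(F,I) = 2.

2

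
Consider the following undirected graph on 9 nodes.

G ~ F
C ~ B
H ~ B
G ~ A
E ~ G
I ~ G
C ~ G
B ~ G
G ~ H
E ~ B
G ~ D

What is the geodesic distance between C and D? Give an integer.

One shortest route is C – G – D, which uses 2 edges, and C and D are not directly tied, so nothing shorter exists. So d(C,D) = 2.

2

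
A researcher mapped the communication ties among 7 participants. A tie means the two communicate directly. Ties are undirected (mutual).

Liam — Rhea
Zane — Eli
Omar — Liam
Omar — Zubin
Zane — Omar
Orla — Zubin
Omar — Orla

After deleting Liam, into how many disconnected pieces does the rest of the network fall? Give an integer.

Without Liam, the remaining ties split the others into: {Rhea}; {Eli, Omar, Orla, Zane, Zubin}.
That's 2 separate components.

2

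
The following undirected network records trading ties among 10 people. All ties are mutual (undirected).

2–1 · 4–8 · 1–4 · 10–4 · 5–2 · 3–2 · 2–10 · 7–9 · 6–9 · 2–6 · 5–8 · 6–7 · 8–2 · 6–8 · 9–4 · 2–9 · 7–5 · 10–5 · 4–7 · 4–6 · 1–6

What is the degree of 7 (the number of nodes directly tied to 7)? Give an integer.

7 is directly tied to 4, 5, 6, and 9. That is 4 neighbors, so the degree of 7 is 4.

4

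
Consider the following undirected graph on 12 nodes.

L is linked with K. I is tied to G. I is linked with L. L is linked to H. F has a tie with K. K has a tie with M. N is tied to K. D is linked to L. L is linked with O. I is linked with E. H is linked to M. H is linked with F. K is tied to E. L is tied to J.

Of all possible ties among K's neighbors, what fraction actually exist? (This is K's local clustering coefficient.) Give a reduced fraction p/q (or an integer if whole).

0

K's neighbors: E, F, L, M, and N (k = 5).
Possible neighbor pairs: C(5,2) = 10. Edges among them: none → e = 0.
Clustering(K) = 0/10 = 0.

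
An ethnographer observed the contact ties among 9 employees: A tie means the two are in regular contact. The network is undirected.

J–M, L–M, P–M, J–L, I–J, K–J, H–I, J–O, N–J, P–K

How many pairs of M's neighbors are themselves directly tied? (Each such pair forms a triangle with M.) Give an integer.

M's neighbors: J, L, and P.
Neighbor pairs that are themselves tied: M–J–L. Each forms one triangle with M, for 1 in total.

1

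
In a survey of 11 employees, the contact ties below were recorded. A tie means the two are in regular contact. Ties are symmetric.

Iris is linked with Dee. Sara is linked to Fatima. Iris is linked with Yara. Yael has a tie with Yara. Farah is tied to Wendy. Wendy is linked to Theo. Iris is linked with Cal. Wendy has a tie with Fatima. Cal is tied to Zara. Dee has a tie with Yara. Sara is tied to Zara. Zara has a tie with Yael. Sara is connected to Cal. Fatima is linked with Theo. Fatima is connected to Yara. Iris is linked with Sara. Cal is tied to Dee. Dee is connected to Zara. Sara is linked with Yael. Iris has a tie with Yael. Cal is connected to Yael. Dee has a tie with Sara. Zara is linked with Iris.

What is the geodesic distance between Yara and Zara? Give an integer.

2

One shortest route is Yara – Dee – Zara, which uses 2 edges, and Yara and Zara are not directly tied, so nothing shorter exists. So d(Yara,Zara) = 2.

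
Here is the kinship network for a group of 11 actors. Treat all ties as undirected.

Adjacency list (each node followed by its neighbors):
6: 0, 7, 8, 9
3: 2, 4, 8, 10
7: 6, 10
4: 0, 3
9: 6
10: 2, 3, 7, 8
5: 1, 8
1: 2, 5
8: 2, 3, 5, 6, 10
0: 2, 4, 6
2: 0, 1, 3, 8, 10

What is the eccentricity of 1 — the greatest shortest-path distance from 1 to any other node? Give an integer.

Distances from 1: 0:2, 2:1, 3:2, 4:3, 5:1, 6:3, 7:3, 8:2, 9:4, 10:2.
The largest is 4 (to 9), so the eccentricity of 1 is 4.

4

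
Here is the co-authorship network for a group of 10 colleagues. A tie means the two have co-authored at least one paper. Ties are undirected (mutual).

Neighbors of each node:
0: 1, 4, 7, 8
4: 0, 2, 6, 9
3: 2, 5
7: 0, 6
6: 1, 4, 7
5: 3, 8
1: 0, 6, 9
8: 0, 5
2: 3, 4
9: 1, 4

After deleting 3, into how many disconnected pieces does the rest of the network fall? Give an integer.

1

3's neighbors (2 and 5) remain reachable from one another through other ties, so the rest of the network stays in one piece.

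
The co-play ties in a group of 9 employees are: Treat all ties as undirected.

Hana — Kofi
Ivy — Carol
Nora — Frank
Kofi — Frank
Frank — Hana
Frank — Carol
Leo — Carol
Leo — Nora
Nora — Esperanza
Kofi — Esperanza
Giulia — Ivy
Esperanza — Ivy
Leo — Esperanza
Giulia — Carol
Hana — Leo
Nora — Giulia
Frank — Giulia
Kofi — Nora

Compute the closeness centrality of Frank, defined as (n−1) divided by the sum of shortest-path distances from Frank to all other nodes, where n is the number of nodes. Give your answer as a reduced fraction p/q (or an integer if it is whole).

8/11

Distances from Frank: Carol:1, Esperanza:2, Giulia:1, Hana:1, Ivy:2, Kofi:1, Leo:2, Nora:1. Sum = 11.
n = 9, so closeness = 8/11.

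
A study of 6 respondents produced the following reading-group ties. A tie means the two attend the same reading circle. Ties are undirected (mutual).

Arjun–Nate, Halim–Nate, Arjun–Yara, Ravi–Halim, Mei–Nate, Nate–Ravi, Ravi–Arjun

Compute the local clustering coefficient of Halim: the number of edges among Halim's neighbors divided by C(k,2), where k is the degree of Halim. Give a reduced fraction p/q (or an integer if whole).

Halim's neighbors: Nate and Ravi (k = 2).
Possible neighbor pairs: C(2,2) = 1. Edges among them: Nate–Ravi → e = 1.
Clustering(Halim) = 1/1.

1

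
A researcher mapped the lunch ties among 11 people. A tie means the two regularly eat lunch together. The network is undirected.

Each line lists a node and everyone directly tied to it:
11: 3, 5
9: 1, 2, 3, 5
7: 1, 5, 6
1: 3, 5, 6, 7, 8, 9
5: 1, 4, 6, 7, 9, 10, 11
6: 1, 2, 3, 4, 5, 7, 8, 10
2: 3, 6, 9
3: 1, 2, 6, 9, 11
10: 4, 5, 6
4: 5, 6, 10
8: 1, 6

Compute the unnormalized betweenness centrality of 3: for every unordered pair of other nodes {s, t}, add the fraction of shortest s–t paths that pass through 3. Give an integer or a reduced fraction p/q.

Pairs whose geodesics pass through 3 — 2–11: 1; 2–1: 1/3; 9–6: 1/4; 9–11: 1/2; 8–11: 2/4; 6–11: 1/2; 11–1: 1/2.
All other pairs contribute 0.
Summing the contributions gives betweenness(3) = 43/12.

43/12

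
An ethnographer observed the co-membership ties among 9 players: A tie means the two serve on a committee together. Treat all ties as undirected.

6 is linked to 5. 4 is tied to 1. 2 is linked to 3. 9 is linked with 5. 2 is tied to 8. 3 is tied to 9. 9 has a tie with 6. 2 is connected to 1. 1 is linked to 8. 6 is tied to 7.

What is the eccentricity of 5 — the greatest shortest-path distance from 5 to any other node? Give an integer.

Distances from 5: 1:4, 2:3, 3:2, 4:5, 6:1, 7:2, 8:4, 9:1.
The largest is 5 (to 4), so the eccentricity of 5 is 5.

5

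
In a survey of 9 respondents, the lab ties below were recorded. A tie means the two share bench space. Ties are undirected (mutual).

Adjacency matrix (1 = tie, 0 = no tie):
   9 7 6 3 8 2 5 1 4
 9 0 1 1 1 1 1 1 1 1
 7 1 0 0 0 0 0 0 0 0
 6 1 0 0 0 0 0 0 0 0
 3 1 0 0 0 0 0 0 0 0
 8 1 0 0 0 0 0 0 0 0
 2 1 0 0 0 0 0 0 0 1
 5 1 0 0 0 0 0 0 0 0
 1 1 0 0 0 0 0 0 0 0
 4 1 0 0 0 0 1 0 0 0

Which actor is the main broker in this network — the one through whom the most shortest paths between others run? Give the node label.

Unnormalized betweenness of each node: 1:0, 2:0, 3:0, 4:0, 5:0, 6:0, 7:0, 8:0, 9:27.
9 has the largest value, 27, making it the main broker — the node through which the most shortest paths run.

9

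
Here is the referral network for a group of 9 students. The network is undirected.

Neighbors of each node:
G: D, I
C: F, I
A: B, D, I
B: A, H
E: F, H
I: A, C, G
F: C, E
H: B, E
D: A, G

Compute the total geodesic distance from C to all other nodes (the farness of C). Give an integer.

17

Distances from C: A:2, B:3, D:3, E:2, F:1, G:2, H:3, I:1.
Sum = 2 + 3 + 3 + 2 + 1 + 2 + 3 + 1 = 17.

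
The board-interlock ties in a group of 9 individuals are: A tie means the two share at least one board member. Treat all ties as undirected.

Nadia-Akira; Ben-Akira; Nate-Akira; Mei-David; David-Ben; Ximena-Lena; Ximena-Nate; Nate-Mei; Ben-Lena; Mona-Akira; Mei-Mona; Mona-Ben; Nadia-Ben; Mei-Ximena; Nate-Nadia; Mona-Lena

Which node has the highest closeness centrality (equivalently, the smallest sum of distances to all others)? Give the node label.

Farness (sum of distances to all others) for each node — Akira:12, Ben:11, David:14, Lena:13, Mei:12, Mona:12, Nadia:13, Nate:12, Ximena:13.
The smallest farness is 11, for Ben, so Ben has the highest closeness.

Ben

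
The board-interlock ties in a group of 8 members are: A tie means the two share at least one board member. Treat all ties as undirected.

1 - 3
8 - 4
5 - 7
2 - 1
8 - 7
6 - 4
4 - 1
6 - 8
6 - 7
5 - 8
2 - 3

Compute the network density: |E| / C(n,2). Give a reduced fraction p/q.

11/28

There are 11 edges and 8 nodes, so the maximum possible is C(8,2) = 28.
Density = 11/28.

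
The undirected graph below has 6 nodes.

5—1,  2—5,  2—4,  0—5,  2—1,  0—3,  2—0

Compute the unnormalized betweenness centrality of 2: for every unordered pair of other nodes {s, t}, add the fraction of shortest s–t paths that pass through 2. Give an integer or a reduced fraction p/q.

5

Pairs whose geodesics pass through 2 — 3–1: 1/2; 3–4: 1; 0–1: 1/2; 0–4: 1; 1–4: 1; 5–4: 1.
All other pairs contribute 0.
Summing the contributions gives betweenness(2) = 5.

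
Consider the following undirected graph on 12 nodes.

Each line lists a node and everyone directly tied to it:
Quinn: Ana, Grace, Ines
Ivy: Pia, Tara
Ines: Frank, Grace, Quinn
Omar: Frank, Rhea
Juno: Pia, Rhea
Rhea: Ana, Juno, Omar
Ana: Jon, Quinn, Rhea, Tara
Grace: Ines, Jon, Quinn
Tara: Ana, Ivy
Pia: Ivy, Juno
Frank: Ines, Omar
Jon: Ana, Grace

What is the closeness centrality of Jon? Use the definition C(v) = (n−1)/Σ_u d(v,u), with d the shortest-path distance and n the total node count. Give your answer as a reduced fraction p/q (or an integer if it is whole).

11/26

Distances from Jon: Ana:1, Frank:3, Grace:1, Ines:2, Ivy:3, Juno:3, Omar:3, Pia:4, Quinn:2, Rhea:2, Tara:2. Sum = 26.
n = 12, so closeness = 11/26.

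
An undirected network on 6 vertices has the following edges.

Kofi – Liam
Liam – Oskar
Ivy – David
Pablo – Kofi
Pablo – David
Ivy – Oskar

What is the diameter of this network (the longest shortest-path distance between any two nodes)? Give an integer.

3

Eccentricity of each node (its greatest distance to any other): David:3, Ivy:3, Kofi:3, Liam:3, Oskar:3, Pablo:3.
The maximum eccentricity is 3, realized for instance by the pair Kofi–Ivy via Kofi – Pablo – David – Ivy. So the diameter is 3.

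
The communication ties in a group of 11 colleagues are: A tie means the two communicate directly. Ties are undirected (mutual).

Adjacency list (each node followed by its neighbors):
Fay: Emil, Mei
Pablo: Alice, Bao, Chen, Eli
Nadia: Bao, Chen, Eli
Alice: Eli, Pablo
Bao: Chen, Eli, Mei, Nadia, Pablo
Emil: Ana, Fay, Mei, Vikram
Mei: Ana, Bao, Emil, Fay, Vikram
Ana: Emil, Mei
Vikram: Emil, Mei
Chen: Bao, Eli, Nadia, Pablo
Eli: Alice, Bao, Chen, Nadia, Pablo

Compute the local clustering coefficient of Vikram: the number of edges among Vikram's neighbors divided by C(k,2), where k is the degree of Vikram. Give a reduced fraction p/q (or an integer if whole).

Vikram's neighbors: Emil and Mei (k = 2).
Possible neighbor pairs: C(2,2) = 1. Edges among them: Emil–Mei → e = 1.
Clustering(Vikram) = 1/1.

1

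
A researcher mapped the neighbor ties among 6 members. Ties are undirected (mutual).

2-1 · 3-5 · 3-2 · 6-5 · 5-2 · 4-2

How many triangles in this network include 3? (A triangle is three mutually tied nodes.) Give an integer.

3's neighbors: 2 and 5.
Neighbor pairs that are themselves tied: 3–2–5. Each forms one triangle with 3, for 1 in total.

1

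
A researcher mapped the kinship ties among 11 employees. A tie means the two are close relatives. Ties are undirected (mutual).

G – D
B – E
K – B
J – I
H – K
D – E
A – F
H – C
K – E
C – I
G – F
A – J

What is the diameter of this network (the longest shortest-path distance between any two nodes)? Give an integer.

5

Eccentricity of each node (its greatest distance to any other): A:5, B:5, C:5, D:5, E:5, F:5, G:5, H:5, I:5, J:5, K:5.
The maximum eccentricity is 5, realized for instance by the pair K–A via K – E – D – G – F – A. So the diameter is 5.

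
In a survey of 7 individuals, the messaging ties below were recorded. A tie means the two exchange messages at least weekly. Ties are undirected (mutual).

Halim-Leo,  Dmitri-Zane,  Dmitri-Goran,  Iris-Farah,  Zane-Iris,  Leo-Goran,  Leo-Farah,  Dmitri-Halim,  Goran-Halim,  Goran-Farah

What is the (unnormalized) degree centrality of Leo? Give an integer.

Leo is directly tied to Farah, Goran, and Halim. That is 3 neighbors, so the degree of Leo is 3.

3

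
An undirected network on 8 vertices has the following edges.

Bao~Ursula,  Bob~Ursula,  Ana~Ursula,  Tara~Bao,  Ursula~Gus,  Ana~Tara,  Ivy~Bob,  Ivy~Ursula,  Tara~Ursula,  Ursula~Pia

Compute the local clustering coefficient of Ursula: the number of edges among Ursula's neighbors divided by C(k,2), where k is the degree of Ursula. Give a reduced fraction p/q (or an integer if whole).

1/7

Ursula's neighbors: Ana, Bao, Bob, Gus, Ivy, Pia, and Tara (k = 7).
Possible neighbor pairs: C(7,2) = 21. Edges among them: Ana–Tara, Bao–Tara, Bob–Ivy → e = 3.
Clustering(Ursula) = 3/21 = 1/7.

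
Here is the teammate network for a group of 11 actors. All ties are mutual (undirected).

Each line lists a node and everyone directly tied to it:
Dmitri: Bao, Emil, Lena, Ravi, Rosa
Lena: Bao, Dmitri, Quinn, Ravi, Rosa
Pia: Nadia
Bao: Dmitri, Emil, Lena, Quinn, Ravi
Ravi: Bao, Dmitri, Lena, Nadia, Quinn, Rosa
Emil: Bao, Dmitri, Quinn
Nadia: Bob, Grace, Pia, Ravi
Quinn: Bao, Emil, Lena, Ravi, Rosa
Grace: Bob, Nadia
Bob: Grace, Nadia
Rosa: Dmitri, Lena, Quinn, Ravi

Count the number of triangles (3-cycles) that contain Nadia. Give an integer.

Nadia's neighbors: Bob, Grace, Pia, and Ravi.
Neighbor pairs that are themselves tied: Nadia–Bob–Grace. Each forms one triangle with Nadia, for 1 in total.

1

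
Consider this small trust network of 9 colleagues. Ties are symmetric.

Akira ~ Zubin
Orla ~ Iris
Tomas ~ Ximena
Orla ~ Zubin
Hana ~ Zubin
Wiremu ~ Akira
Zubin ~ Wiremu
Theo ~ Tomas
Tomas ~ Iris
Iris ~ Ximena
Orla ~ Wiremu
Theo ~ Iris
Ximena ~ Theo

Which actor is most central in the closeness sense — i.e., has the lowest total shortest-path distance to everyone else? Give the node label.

Orla

Farness (sum of distances to all others) for each node — Akira:21, Hana:22, Iris:14, Orla:13, Theo:19, Tomas:19, Wiremu:16, Ximena:19, Zubin:15.
The smallest farness is 13, for Orla, so Orla has the highest closeness.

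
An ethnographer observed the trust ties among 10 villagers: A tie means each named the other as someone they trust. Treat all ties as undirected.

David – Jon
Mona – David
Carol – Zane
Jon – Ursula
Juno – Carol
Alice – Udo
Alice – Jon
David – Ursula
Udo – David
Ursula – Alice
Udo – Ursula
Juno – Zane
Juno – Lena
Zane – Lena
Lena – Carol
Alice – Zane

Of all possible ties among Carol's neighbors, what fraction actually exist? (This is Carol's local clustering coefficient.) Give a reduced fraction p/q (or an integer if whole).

Carol's neighbors: Juno, Lena, and Zane (k = 3).
Possible neighbor pairs: C(3,2) = 3. Edges among them: Juno–Lena, Juno–Zane, Lena–Zane → e = 3.
Clustering(Carol) = 3/3 = 1.

1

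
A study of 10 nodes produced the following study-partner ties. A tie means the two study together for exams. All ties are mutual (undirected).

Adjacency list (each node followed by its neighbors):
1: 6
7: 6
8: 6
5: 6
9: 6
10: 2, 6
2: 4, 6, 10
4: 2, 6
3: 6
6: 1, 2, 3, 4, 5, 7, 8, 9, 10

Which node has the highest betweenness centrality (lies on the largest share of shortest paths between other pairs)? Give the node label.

Unnormalized betweenness of each node: 1:0, 2:1/2, 3:0, 4:0, 5:0, 6:67/2, 7:0, 8:0, 9:0, 10:0.
6 has the largest value, 67/2, making it the main broker — the node through which the most shortest paths run.

6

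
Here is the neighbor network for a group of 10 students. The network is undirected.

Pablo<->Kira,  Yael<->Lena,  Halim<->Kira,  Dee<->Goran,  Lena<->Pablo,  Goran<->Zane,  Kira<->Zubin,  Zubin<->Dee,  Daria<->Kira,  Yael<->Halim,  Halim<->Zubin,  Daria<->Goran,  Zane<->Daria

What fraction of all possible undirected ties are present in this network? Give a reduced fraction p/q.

There are 13 edges and 10 nodes, so the maximum possible is C(10,2) = 45.
Density = 13/45.

13/45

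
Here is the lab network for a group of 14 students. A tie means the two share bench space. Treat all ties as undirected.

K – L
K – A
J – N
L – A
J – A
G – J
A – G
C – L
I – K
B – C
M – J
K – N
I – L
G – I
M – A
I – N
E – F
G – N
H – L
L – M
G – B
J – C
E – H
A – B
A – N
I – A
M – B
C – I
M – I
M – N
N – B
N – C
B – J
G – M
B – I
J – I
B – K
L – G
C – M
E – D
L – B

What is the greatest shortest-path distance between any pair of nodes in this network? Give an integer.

5

Eccentricity of each node (its greatest distance to any other): A:4, B:4, C:4, D:5, E:4, F:5, G:4, H:3, I:4, J:5, K:4, L:3, M:4, N:5.
The maximum eccentricity is 5, realized for instance by the pair D–J via D – E – H – L – A – J. So the diameter is 5.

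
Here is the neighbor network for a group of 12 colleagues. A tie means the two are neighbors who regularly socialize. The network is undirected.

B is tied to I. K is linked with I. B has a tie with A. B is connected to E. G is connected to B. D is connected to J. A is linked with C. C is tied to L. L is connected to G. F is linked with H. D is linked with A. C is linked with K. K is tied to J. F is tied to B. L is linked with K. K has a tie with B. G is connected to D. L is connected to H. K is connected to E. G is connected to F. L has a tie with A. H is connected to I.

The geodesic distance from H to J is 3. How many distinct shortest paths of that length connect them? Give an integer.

2

The shortest distance is 3. The length-3 paths are: H–I–K–J; H–L–K–J.
That gives 2 distinct shortest paths.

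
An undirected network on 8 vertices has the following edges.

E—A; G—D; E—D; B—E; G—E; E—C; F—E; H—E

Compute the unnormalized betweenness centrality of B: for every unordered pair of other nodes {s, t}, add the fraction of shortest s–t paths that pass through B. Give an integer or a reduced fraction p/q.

No shortest path between any pair of other nodes passes through B.
Summing the contributions gives betweenness(B) = 0.

0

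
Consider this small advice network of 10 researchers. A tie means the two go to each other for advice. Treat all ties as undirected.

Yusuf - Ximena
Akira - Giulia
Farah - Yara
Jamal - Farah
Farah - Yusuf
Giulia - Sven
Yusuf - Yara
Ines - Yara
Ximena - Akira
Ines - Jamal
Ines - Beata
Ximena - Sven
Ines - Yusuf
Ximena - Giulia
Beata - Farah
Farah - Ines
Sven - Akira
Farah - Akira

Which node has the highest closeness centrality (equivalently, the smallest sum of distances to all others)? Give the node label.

Farah

Farness (sum of distances to all others) for each node — Akira:14, Beata:19, Farah:12, Giulia:19, Ines:15, Jamal:19, Sven:19, Ximena:16, Yara:17, Yusuf:14.
The smallest farness is 12, for Farah, so Farah has the highest closeness.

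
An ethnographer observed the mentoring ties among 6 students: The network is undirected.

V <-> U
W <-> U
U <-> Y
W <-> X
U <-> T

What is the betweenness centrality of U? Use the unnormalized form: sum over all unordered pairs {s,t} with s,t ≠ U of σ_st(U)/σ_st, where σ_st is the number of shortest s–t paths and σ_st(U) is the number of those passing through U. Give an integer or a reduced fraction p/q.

9

Pairs whose geodesics pass through U — X–V: 1; X–Y: 1; X–T: 1; V–Y: 1; V–T: 1; V–W: 1; Y–T: 1; Y–W: 1; T–W: 1.
All other pairs contribute 0.
Summing the contributions gives betweenness(U) = 9.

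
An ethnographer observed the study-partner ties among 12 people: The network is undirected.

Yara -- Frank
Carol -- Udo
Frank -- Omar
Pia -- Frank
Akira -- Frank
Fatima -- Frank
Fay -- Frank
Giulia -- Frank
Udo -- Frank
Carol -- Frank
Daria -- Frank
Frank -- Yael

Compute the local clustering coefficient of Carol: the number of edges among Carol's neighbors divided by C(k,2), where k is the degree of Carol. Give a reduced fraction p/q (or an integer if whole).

1

Carol's neighbors: Frank and Udo (k = 2).
Possible neighbor pairs: C(2,2) = 1. Edges among them: Frank–Udo → e = 1.
Clustering(Carol) = 1/1.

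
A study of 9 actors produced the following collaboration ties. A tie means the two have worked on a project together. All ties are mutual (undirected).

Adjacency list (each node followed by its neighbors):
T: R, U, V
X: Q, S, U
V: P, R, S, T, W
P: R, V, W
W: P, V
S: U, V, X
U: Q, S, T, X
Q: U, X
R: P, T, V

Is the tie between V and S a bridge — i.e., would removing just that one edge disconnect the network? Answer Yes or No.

No

Even without that edge, V still reaches S via V – T – U – S, so the network stays connected. Not a bridge.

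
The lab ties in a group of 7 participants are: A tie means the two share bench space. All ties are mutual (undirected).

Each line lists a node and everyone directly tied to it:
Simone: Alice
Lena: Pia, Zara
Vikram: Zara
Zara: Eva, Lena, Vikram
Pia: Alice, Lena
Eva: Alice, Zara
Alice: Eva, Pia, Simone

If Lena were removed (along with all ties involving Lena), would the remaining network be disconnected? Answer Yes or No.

Even without Lena, every remaining node can still reach every other (the residual graph is connected), so Lena is not a cut vertex.

No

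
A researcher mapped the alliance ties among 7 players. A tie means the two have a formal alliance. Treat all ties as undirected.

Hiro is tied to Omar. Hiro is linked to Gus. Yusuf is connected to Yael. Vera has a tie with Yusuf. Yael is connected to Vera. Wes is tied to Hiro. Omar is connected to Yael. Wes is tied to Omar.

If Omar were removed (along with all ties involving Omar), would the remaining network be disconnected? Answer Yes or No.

Yes

Removing Omar leaves {Vera, Yael, and Yusuf} with no path to {Gus, Hiro, and Wes}, so the network splits into 2 components. Omar is a cut vertex.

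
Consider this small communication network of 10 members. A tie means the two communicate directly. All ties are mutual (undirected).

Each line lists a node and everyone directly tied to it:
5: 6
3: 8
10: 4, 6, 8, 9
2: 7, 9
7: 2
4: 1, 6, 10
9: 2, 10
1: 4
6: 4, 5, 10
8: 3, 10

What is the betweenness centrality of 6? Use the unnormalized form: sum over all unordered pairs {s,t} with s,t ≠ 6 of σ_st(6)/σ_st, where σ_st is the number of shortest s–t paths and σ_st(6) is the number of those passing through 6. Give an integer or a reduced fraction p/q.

Pairs whose geodesics pass through 6 — 1–5: 1; 8–5: 1; 10–5: 1; 7–5: 1; 3–5: 1; 4–5: 1; 5–2: 1; 5–9: 1.
All other pairs contribute 0.
Summing the contributions gives betweenness(6) = 8.

8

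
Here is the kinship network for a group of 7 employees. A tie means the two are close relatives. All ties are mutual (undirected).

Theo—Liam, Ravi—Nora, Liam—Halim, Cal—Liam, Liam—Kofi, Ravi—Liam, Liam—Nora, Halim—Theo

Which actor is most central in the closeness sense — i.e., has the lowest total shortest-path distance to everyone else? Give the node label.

Liam

Farness (sum of distances to all others) for each node — Cal:11, Halim:10, Kofi:11, Liam:6, Nora:10, Ravi:10, Theo:10.
The smallest farness is 6, for Liam, so Liam has the highest closeness.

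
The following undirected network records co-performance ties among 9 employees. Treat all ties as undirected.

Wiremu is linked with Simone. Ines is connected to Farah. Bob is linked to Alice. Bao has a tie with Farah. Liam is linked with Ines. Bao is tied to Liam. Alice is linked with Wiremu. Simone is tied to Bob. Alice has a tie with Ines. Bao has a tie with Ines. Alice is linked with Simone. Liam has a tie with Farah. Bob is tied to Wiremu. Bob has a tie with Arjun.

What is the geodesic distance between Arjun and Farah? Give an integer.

4

One shortest route is Arjun – Bob – Alice – Ines – Farah, which uses 4 edges, and at distance 3 from Arjun we only reach {Ines}, which does not include Farah. So d(Arjun,Farah) = 4.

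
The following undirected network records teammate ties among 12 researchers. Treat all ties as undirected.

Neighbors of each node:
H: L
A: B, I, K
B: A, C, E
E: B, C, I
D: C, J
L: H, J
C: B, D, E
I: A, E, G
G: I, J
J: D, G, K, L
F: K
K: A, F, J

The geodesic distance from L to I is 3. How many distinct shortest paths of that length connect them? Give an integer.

The shortest distance is 3, and the only length-3 path is L–J–G–I. So there is exactly 1 shortest path.

1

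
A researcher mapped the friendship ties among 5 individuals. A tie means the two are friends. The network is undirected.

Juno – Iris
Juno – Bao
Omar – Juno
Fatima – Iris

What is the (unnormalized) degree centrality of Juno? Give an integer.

3

Juno is directly tied to Bao, Iris, and Omar. That is 3 neighbors, so the degree of Juno is 3.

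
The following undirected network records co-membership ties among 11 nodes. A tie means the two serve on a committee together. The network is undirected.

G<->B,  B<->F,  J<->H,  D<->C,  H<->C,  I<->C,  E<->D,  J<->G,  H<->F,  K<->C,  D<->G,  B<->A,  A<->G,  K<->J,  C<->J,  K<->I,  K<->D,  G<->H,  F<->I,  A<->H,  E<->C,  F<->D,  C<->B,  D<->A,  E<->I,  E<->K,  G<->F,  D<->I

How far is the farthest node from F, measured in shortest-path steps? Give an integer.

2

Distances from F: A:2, B:1, C:2, D:1, E:2, G:1, H:1, I:1, J:2, K:2.
The largest is 2 (to K, E, C, A, and J), so the eccentricity of F is 2.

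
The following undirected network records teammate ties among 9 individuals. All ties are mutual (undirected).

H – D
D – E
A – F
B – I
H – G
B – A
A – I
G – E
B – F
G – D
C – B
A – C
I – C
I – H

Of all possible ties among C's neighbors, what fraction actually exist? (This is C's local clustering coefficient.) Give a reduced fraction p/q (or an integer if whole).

1

C's neighbors: A, B, and I (k = 3).
Possible neighbor pairs: C(3,2) = 3. Edges among them: A–B, A–I, B–I → e = 3.
Clustering(C) = 3/3 = 1.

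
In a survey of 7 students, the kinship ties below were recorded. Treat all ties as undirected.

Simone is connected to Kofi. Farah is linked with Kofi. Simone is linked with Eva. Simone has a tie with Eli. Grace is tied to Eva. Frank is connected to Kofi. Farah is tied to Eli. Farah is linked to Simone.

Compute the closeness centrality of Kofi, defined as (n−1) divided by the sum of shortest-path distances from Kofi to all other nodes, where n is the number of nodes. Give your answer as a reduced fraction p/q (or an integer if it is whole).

Distances from Kofi: Eli:2, Eva:2, Farah:1, Frank:1, Grace:3, Simone:1. Sum = 10.
n = 7, so closeness = 6/10 = 3/5.

3/5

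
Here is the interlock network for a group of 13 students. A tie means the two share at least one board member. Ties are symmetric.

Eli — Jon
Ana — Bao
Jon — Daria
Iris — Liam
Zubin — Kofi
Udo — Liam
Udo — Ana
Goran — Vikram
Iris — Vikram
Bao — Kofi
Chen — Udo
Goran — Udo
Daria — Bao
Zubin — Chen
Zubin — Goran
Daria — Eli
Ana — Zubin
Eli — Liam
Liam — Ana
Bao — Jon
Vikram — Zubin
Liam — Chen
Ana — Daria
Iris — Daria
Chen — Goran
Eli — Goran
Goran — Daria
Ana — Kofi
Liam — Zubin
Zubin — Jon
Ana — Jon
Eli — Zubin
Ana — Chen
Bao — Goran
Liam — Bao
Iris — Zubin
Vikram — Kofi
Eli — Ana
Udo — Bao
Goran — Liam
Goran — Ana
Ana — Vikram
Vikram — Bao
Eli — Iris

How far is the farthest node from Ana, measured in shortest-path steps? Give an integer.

Distances from Ana: Bao:1, Chen:1, Daria:1, Eli:1, Goran:1, Iris:2, Jon:1, Kofi:1, Liam:1, Udo:1, Vikram:1, Zubin:1.
The largest is 2 (to Iris), so the eccentricity of Ana is 2.

2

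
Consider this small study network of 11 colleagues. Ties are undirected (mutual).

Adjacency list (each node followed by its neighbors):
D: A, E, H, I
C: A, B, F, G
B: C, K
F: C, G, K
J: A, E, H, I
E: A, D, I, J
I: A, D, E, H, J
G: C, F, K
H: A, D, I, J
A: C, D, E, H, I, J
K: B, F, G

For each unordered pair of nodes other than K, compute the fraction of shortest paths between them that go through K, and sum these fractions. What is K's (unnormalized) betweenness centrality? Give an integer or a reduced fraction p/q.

1

Pairs whose geodesics pass through K — B–G: 1/2; B–F: 1/2.
All other pairs contribute 0.
Summing the contributions gives betweenness(K) = 1.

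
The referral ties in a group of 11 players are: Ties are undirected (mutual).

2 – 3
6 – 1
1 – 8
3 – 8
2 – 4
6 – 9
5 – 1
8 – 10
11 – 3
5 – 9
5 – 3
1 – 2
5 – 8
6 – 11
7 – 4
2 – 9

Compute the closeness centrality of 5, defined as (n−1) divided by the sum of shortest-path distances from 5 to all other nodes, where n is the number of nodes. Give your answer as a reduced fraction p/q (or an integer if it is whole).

10/19

Distances from 5: 1:1, 2:2, 3:1, 4:3, 6:2, 7:4, 8:1, 9:1, 10:2, 11:2. Sum = 19.
n = 11, so closeness = 10/19.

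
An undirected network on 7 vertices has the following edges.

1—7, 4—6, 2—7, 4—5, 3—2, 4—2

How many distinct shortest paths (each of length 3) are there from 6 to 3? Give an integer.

1

The shortest distance is 3, and the only length-3 path is 6–4–2–3. So there is exactly 1 shortest path.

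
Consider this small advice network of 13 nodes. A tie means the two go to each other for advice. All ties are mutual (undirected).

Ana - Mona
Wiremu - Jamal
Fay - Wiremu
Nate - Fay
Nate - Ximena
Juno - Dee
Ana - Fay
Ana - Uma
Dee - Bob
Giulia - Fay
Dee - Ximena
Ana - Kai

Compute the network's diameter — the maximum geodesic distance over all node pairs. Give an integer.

6

Eccentricity of each node (its greatest distance to any other): Ana:5, Bob:6, Dee:5, Fay:4, Giulia:5, Jamal:6, Juno:6, Kai:6, Mona:6, Nate:3, Uma:6, Wiremu:5, Ximena:4.
The maximum eccentricity is 6, realized for instance by the pair Bob–Jamal via Bob – Dee – Ximena – Nate – Fay – Wiremu – Jamal. So the diameter is 6.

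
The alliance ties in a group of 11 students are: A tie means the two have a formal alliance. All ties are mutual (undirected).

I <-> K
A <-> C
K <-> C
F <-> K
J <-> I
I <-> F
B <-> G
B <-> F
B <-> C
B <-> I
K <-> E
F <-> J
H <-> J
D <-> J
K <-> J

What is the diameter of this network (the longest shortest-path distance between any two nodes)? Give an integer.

4

Eccentricity of each node (its greatest distance to any other): A:4, B:3, C:3, D:4, E:4, F:3, G:4, H:4, I:3, J:3, K:3.
The maximum eccentricity is 4, realized for instance by the pair H–A via H – J – K – C – A. So the diameter is 4.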